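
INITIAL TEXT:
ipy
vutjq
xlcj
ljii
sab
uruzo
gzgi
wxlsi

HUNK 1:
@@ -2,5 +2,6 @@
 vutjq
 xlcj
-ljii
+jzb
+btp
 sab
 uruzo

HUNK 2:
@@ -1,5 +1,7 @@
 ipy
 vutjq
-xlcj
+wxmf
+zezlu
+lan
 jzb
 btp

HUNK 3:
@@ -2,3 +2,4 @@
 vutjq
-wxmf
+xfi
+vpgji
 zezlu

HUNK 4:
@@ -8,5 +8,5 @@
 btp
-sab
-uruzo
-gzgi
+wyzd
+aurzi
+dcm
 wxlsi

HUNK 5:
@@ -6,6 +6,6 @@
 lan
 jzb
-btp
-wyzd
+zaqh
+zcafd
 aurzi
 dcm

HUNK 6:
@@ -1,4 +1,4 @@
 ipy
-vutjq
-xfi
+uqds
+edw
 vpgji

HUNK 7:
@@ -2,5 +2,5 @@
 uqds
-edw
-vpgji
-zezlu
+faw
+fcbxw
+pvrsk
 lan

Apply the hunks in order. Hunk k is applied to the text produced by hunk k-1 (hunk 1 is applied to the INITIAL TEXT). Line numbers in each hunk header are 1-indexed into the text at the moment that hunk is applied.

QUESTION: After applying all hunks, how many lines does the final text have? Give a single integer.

Hunk 1: at line 2 remove [ljii] add [jzb,btp] -> 9 lines: ipy vutjq xlcj jzb btp sab uruzo gzgi wxlsi
Hunk 2: at line 1 remove [xlcj] add [wxmf,zezlu,lan] -> 11 lines: ipy vutjq wxmf zezlu lan jzb btp sab uruzo gzgi wxlsi
Hunk 3: at line 2 remove [wxmf] add [xfi,vpgji] -> 12 lines: ipy vutjq xfi vpgji zezlu lan jzb btp sab uruzo gzgi wxlsi
Hunk 4: at line 8 remove [sab,uruzo,gzgi] add [wyzd,aurzi,dcm] -> 12 lines: ipy vutjq xfi vpgji zezlu lan jzb btp wyzd aurzi dcm wxlsi
Hunk 5: at line 6 remove [btp,wyzd] add [zaqh,zcafd] -> 12 lines: ipy vutjq xfi vpgji zezlu lan jzb zaqh zcafd aurzi dcm wxlsi
Hunk 6: at line 1 remove [vutjq,xfi] add [uqds,edw] -> 12 lines: ipy uqds edw vpgji zezlu lan jzb zaqh zcafd aurzi dcm wxlsi
Hunk 7: at line 2 remove [edw,vpgji,zezlu] add [faw,fcbxw,pvrsk] -> 12 lines: ipy uqds faw fcbxw pvrsk lan jzb zaqh zcafd aurzi dcm wxlsi
Final line count: 12

Answer: 12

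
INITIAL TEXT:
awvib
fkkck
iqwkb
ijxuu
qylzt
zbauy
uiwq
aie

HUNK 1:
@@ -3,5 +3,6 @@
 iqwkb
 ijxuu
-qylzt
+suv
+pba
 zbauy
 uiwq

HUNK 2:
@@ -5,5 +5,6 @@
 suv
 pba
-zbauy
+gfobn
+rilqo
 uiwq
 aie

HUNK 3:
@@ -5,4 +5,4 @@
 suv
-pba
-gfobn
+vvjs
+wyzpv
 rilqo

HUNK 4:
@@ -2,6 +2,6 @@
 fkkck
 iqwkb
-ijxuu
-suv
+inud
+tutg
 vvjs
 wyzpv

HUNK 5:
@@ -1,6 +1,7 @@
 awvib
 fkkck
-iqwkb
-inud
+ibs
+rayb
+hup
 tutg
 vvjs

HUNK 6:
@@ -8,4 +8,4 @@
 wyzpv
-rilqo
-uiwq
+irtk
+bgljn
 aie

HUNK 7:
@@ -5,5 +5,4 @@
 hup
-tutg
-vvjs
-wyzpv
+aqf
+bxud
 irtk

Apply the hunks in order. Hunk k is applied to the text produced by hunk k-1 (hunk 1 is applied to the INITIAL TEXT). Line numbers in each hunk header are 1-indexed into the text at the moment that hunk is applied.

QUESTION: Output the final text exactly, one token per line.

Answer: awvib
fkkck
ibs
rayb
hup
aqf
bxud
irtk
bgljn
aie

Derivation:
Hunk 1: at line 3 remove [qylzt] add [suv,pba] -> 9 lines: awvib fkkck iqwkb ijxuu suv pba zbauy uiwq aie
Hunk 2: at line 5 remove [zbauy] add [gfobn,rilqo] -> 10 lines: awvib fkkck iqwkb ijxuu suv pba gfobn rilqo uiwq aie
Hunk 3: at line 5 remove [pba,gfobn] add [vvjs,wyzpv] -> 10 lines: awvib fkkck iqwkb ijxuu suv vvjs wyzpv rilqo uiwq aie
Hunk 4: at line 2 remove [ijxuu,suv] add [inud,tutg] -> 10 lines: awvib fkkck iqwkb inud tutg vvjs wyzpv rilqo uiwq aie
Hunk 5: at line 1 remove [iqwkb,inud] add [ibs,rayb,hup] -> 11 lines: awvib fkkck ibs rayb hup tutg vvjs wyzpv rilqo uiwq aie
Hunk 6: at line 8 remove [rilqo,uiwq] add [irtk,bgljn] -> 11 lines: awvib fkkck ibs rayb hup tutg vvjs wyzpv irtk bgljn aie
Hunk 7: at line 5 remove [tutg,vvjs,wyzpv] add [aqf,bxud] -> 10 lines: awvib fkkck ibs rayb hup aqf bxud irtk bgljn aie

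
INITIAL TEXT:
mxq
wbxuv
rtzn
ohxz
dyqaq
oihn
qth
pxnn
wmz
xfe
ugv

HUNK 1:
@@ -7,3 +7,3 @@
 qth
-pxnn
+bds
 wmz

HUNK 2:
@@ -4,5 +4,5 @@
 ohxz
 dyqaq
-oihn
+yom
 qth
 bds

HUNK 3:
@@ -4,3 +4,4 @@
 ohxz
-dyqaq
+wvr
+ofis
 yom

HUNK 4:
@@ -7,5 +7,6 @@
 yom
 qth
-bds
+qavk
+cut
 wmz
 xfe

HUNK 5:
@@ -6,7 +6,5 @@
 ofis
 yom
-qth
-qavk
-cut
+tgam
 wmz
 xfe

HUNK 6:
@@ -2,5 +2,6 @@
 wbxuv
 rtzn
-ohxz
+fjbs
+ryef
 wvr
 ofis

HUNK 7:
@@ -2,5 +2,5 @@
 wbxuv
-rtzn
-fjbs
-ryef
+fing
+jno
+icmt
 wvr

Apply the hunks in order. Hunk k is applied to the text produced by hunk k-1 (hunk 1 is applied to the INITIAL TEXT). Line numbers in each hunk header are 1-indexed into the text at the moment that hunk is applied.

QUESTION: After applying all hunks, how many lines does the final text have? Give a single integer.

Hunk 1: at line 7 remove [pxnn] add [bds] -> 11 lines: mxq wbxuv rtzn ohxz dyqaq oihn qth bds wmz xfe ugv
Hunk 2: at line 4 remove [oihn] add [yom] -> 11 lines: mxq wbxuv rtzn ohxz dyqaq yom qth bds wmz xfe ugv
Hunk 3: at line 4 remove [dyqaq] add [wvr,ofis] -> 12 lines: mxq wbxuv rtzn ohxz wvr ofis yom qth bds wmz xfe ugv
Hunk 4: at line 7 remove [bds] add [qavk,cut] -> 13 lines: mxq wbxuv rtzn ohxz wvr ofis yom qth qavk cut wmz xfe ugv
Hunk 5: at line 6 remove [qth,qavk,cut] add [tgam] -> 11 lines: mxq wbxuv rtzn ohxz wvr ofis yom tgam wmz xfe ugv
Hunk 6: at line 2 remove [ohxz] add [fjbs,ryef] -> 12 lines: mxq wbxuv rtzn fjbs ryef wvr ofis yom tgam wmz xfe ugv
Hunk 7: at line 2 remove [rtzn,fjbs,ryef] add [fing,jno,icmt] -> 12 lines: mxq wbxuv fing jno icmt wvr ofis yom tgam wmz xfe ugv
Final line count: 12

Answer: 12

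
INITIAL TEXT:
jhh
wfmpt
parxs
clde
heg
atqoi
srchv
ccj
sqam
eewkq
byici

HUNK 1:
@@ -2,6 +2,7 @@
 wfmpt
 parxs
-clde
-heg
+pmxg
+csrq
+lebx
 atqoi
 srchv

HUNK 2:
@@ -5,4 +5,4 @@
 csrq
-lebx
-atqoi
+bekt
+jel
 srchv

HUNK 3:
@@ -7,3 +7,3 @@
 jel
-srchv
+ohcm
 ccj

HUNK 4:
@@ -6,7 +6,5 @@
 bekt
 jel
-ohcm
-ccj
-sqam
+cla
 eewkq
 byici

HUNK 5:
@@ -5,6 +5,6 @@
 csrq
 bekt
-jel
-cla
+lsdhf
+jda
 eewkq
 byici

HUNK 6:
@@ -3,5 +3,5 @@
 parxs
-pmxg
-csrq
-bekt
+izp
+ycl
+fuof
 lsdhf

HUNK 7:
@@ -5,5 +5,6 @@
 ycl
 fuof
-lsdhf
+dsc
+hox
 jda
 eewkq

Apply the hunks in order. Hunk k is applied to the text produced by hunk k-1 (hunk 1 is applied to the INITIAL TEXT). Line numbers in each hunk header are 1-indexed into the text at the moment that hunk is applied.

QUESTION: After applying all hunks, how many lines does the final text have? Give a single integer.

Hunk 1: at line 2 remove [clde,heg] add [pmxg,csrq,lebx] -> 12 lines: jhh wfmpt parxs pmxg csrq lebx atqoi srchv ccj sqam eewkq byici
Hunk 2: at line 5 remove [lebx,atqoi] add [bekt,jel] -> 12 lines: jhh wfmpt parxs pmxg csrq bekt jel srchv ccj sqam eewkq byici
Hunk 3: at line 7 remove [srchv] add [ohcm] -> 12 lines: jhh wfmpt parxs pmxg csrq bekt jel ohcm ccj sqam eewkq byici
Hunk 4: at line 6 remove [ohcm,ccj,sqam] add [cla] -> 10 lines: jhh wfmpt parxs pmxg csrq bekt jel cla eewkq byici
Hunk 5: at line 5 remove [jel,cla] add [lsdhf,jda] -> 10 lines: jhh wfmpt parxs pmxg csrq bekt lsdhf jda eewkq byici
Hunk 6: at line 3 remove [pmxg,csrq,bekt] add [izp,ycl,fuof] -> 10 lines: jhh wfmpt parxs izp ycl fuof lsdhf jda eewkq byici
Hunk 7: at line 5 remove [lsdhf] add [dsc,hox] -> 11 lines: jhh wfmpt parxs izp ycl fuof dsc hox jda eewkq byici
Final line count: 11

Answer: 11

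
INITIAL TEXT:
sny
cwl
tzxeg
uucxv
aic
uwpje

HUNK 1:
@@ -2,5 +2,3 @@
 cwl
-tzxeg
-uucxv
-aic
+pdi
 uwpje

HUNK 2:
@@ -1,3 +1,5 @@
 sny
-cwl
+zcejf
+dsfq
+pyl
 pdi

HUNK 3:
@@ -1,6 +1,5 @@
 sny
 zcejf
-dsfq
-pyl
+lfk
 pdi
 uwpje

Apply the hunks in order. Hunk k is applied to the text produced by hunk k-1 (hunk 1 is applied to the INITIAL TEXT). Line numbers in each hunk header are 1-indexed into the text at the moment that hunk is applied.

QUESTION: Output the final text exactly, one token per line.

Answer: sny
zcejf
lfk
pdi
uwpje

Derivation:
Hunk 1: at line 2 remove [tzxeg,uucxv,aic] add [pdi] -> 4 lines: sny cwl pdi uwpje
Hunk 2: at line 1 remove [cwl] add [zcejf,dsfq,pyl] -> 6 lines: sny zcejf dsfq pyl pdi uwpje
Hunk 3: at line 1 remove [dsfq,pyl] add [lfk] -> 5 lines: sny zcejf lfk pdi uwpje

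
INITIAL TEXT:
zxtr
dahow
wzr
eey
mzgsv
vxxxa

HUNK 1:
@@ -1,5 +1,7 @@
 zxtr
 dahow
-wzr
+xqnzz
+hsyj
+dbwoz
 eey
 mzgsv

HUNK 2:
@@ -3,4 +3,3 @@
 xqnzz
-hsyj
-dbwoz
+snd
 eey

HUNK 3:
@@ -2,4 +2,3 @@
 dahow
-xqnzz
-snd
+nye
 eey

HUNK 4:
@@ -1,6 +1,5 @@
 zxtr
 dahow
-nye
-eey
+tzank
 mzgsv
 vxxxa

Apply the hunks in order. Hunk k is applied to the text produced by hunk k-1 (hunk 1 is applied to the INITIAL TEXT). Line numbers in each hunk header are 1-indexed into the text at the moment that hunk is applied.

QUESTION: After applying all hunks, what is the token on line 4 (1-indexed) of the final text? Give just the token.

Hunk 1: at line 1 remove [wzr] add [xqnzz,hsyj,dbwoz] -> 8 lines: zxtr dahow xqnzz hsyj dbwoz eey mzgsv vxxxa
Hunk 2: at line 3 remove [hsyj,dbwoz] add [snd] -> 7 lines: zxtr dahow xqnzz snd eey mzgsv vxxxa
Hunk 3: at line 2 remove [xqnzz,snd] add [nye] -> 6 lines: zxtr dahow nye eey mzgsv vxxxa
Hunk 4: at line 1 remove [nye,eey] add [tzank] -> 5 lines: zxtr dahow tzank mzgsv vxxxa
Final line 4: mzgsv

Answer: mzgsv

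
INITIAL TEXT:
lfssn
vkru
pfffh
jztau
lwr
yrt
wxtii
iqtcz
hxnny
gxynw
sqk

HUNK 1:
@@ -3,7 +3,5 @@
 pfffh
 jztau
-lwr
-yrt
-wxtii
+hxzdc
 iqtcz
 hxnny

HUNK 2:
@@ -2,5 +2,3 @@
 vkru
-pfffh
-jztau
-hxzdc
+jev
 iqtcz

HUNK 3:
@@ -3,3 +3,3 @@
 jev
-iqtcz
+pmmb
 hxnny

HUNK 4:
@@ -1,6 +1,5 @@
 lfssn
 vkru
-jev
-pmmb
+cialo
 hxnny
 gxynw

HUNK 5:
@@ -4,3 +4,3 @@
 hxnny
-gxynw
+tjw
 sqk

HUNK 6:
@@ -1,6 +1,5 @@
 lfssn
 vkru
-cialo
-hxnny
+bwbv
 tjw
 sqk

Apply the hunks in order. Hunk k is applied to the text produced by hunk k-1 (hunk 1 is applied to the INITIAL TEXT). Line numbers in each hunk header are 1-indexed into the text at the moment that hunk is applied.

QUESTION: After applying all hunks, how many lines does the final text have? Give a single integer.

Hunk 1: at line 3 remove [lwr,yrt,wxtii] add [hxzdc] -> 9 lines: lfssn vkru pfffh jztau hxzdc iqtcz hxnny gxynw sqk
Hunk 2: at line 2 remove [pfffh,jztau,hxzdc] add [jev] -> 7 lines: lfssn vkru jev iqtcz hxnny gxynw sqk
Hunk 3: at line 3 remove [iqtcz] add [pmmb] -> 7 lines: lfssn vkru jev pmmb hxnny gxynw sqk
Hunk 4: at line 1 remove [jev,pmmb] add [cialo] -> 6 lines: lfssn vkru cialo hxnny gxynw sqk
Hunk 5: at line 4 remove [gxynw] add [tjw] -> 6 lines: lfssn vkru cialo hxnny tjw sqk
Hunk 6: at line 1 remove [cialo,hxnny] add [bwbv] -> 5 lines: lfssn vkru bwbv tjw sqk
Final line count: 5

Answer: 5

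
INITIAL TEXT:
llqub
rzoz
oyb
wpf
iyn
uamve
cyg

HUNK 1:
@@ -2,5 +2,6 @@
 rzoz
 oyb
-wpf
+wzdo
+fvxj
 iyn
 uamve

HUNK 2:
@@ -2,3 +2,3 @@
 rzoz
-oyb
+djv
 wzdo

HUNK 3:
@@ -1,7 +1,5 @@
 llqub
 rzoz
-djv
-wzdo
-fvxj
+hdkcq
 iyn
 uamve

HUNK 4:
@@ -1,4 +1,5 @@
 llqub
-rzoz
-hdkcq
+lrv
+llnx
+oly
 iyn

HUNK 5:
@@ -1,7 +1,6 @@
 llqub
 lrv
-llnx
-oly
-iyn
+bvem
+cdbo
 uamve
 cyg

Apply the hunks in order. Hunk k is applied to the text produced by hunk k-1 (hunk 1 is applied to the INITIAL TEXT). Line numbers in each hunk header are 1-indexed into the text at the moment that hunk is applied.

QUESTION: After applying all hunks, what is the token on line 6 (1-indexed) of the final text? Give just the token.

Hunk 1: at line 2 remove [wpf] add [wzdo,fvxj] -> 8 lines: llqub rzoz oyb wzdo fvxj iyn uamve cyg
Hunk 2: at line 2 remove [oyb] add [djv] -> 8 lines: llqub rzoz djv wzdo fvxj iyn uamve cyg
Hunk 3: at line 1 remove [djv,wzdo,fvxj] add [hdkcq] -> 6 lines: llqub rzoz hdkcq iyn uamve cyg
Hunk 4: at line 1 remove [rzoz,hdkcq] add [lrv,llnx,oly] -> 7 lines: llqub lrv llnx oly iyn uamve cyg
Hunk 5: at line 1 remove [llnx,oly,iyn] add [bvem,cdbo] -> 6 lines: llqub lrv bvem cdbo uamve cyg
Final line 6: cyg

Answer: cyg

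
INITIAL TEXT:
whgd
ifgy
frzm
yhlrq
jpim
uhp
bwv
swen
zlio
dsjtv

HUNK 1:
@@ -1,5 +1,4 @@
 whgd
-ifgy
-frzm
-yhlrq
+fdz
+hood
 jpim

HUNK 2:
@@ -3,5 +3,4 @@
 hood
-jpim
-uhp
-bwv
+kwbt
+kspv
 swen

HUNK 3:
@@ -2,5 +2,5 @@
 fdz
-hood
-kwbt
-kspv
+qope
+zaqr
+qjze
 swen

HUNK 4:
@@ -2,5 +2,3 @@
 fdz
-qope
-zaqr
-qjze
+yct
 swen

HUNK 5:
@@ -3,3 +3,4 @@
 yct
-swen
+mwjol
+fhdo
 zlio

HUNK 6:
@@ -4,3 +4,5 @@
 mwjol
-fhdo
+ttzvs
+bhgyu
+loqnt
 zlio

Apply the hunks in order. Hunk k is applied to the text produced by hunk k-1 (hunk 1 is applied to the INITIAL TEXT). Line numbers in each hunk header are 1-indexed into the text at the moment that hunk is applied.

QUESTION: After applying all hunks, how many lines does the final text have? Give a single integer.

Answer: 9

Derivation:
Hunk 1: at line 1 remove [ifgy,frzm,yhlrq] add [fdz,hood] -> 9 lines: whgd fdz hood jpim uhp bwv swen zlio dsjtv
Hunk 2: at line 3 remove [jpim,uhp,bwv] add [kwbt,kspv] -> 8 lines: whgd fdz hood kwbt kspv swen zlio dsjtv
Hunk 3: at line 2 remove [hood,kwbt,kspv] add [qope,zaqr,qjze] -> 8 lines: whgd fdz qope zaqr qjze swen zlio dsjtv
Hunk 4: at line 2 remove [qope,zaqr,qjze] add [yct] -> 6 lines: whgd fdz yct swen zlio dsjtv
Hunk 5: at line 3 remove [swen] add [mwjol,fhdo] -> 7 lines: whgd fdz yct mwjol fhdo zlio dsjtv
Hunk 6: at line 4 remove [fhdo] add [ttzvs,bhgyu,loqnt] -> 9 lines: whgd fdz yct mwjol ttzvs bhgyu loqnt zlio dsjtv
Final line count: 9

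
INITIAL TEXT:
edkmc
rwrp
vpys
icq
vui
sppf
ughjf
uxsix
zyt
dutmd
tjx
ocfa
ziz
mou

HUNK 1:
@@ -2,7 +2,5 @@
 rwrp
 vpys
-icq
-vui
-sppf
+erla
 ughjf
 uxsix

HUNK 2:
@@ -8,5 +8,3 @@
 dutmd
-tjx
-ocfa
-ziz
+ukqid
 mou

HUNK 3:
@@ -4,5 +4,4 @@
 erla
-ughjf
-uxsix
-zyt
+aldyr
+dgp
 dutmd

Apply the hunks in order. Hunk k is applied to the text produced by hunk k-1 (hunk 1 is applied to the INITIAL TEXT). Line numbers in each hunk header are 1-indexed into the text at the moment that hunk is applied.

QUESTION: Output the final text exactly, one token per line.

Hunk 1: at line 2 remove [icq,vui,sppf] add [erla] -> 12 lines: edkmc rwrp vpys erla ughjf uxsix zyt dutmd tjx ocfa ziz mou
Hunk 2: at line 8 remove [tjx,ocfa,ziz] add [ukqid] -> 10 lines: edkmc rwrp vpys erla ughjf uxsix zyt dutmd ukqid mou
Hunk 3: at line 4 remove [ughjf,uxsix,zyt] add [aldyr,dgp] -> 9 lines: edkmc rwrp vpys erla aldyr dgp dutmd ukqid mou

Answer: edkmc
rwrp
vpys
erla
aldyr
dgp
dutmd
ukqid
mou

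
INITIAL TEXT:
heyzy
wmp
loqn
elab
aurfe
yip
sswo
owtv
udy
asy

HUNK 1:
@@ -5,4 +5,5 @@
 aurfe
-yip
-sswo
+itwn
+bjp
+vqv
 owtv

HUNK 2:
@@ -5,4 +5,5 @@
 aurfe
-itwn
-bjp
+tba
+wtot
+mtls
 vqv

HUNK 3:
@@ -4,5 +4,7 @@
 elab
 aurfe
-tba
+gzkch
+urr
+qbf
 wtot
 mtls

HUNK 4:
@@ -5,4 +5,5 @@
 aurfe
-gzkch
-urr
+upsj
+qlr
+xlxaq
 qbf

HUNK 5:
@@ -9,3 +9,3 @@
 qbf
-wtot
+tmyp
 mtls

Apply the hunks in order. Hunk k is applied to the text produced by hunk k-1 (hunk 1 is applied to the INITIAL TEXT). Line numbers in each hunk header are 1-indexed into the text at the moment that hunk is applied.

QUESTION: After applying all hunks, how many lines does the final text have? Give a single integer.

Hunk 1: at line 5 remove [yip,sswo] add [itwn,bjp,vqv] -> 11 lines: heyzy wmp loqn elab aurfe itwn bjp vqv owtv udy asy
Hunk 2: at line 5 remove [itwn,bjp] add [tba,wtot,mtls] -> 12 lines: heyzy wmp loqn elab aurfe tba wtot mtls vqv owtv udy asy
Hunk 3: at line 4 remove [tba] add [gzkch,urr,qbf] -> 14 lines: heyzy wmp loqn elab aurfe gzkch urr qbf wtot mtls vqv owtv udy asy
Hunk 4: at line 5 remove [gzkch,urr] add [upsj,qlr,xlxaq] -> 15 lines: heyzy wmp loqn elab aurfe upsj qlr xlxaq qbf wtot mtls vqv owtv udy asy
Hunk 5: at line 9 remove [wtot] add [tmyp] -> 15 lines: heyzy wmp loqn elab aurfe upsj qlr xlxaq qbf tmyp mtls vqv owtv udy asy
Final line count: 15

Answer: 15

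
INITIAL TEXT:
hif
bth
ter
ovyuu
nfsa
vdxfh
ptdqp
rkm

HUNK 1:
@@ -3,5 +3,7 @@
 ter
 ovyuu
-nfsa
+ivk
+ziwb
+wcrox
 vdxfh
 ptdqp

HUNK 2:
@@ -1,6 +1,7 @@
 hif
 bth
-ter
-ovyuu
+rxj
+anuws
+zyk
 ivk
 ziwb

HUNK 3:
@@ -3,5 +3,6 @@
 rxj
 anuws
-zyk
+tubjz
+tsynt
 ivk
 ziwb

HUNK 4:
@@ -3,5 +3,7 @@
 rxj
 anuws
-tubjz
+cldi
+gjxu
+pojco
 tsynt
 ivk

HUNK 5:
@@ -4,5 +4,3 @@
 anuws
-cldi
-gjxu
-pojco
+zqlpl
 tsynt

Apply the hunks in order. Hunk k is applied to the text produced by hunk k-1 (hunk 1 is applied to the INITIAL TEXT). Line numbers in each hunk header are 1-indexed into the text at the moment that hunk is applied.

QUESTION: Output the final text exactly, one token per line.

Hunk 1: at line 3 remove [nfsa] add [ivk,ziwb,wcrox] -> 10 lines: hif bth ter ovyuu ivk ziwb wcrox vdxfh ptdqp rkm
Hunk 2: at line 1 remove [ter,ovyuu] add [rxj,anuws,zyk] -> 11 lines: hif bth rxj anuws zyk ivk ziwb wcrox vdxfh ptdqp rkm
Hunk 3: at line 3 remove [zyk] add [tubjz,tsynt] -> 12 lines: hif bth rxj anuws tubjz tsynt ivk ziwb wcrox vdxfh ptdqp rkm
Hunk 4: at line 3 remove [tubjz] add [cldi,gjxu,pojco] -> 14 lines: hif bth rxj anuws cldi gjxu pojco tsynt ivk ziwb wcrox vdxfh ptdqp rkm
Hunk 5: at line 4 remove [cldi,gjxu,pojco] add [zqlpl] -> 12 lines: hif bth rxj anuws zqlpl tsynt ivk ziwb wcrox vdxfh ptdqp rkm

Answer: hif
bth
rxj
anuws
zqlpl
tsynt
ivk
ziwb
wcrox
vdxfh
ptdqp
rkm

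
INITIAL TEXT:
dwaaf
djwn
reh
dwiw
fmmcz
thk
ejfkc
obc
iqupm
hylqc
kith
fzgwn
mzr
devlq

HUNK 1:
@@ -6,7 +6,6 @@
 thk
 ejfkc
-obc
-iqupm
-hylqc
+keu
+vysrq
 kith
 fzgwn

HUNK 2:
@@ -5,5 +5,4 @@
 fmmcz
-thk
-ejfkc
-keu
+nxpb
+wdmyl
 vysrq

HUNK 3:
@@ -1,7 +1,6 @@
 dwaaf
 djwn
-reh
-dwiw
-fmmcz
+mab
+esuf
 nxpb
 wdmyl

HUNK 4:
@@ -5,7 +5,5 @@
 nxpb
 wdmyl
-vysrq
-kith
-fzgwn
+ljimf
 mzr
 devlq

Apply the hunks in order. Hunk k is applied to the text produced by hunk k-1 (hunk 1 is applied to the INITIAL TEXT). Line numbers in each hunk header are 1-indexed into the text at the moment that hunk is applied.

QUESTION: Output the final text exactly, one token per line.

Hunk 1: at line 6 remove [obc,iqupm,hylqc] add [keu,vysrq] -> 13 lines: dwaaf djwn reh dwiw fmmcz thk ejfkc keu vysrq kith fzgwn mzr devlq
Hunk 2: at line 5 remove [thk,ejfkc,keu] add [nxpb,wdmyl] -> 12 lines: dwaaf djwn reh dwiw fmmcz nxpb wdmyl vysrq kith fzgwn mzr devlq
Hunk 3: at line 1 remove [reh,dwiw,fmmcz] add [mab,esuf] -> 11 lines: dwaaf djwn mab esuf nxpb wdmyl vysrq kith fzgwn mzr devlq
Hunk 4: at line 5 remove [vysrq,kith,fzgwn] add [ljimf] -> 9 lines: dwaaf djwn mab esuf nxpb wdmyl ljimf mzr devlq

Answer: dwaaf
djwn
mab
esuf
nxpb
wdmyl
ljimf
mzr
devlq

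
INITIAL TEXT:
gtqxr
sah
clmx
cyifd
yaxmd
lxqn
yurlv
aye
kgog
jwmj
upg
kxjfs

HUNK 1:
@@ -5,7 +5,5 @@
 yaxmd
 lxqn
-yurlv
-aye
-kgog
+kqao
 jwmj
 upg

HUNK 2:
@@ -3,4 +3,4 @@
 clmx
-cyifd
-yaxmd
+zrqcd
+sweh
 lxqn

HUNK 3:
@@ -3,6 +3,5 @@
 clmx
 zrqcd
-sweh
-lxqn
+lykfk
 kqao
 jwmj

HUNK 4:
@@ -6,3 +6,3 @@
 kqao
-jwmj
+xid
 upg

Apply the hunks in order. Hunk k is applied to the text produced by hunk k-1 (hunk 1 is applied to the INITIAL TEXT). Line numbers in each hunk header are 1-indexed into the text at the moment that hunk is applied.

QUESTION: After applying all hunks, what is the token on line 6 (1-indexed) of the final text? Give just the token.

Answer: kqao

Derivation:
Hunk 1: at line 5 remove [yurlv,aye,kgog] add [kqao] -> 10 lines: gtqxr sah clmx cyifd yaxmd lxqn kqao jwmj upg kxjfs
Hunk 2: at line 3 remove [cyifd,yaxmd] add [zrqcd,sweh] -> 10 lines: gtqxr sah clmx zrqcd sweh lxqn kqao jwmj upg kxjfs
Hunk 3: at line 3 remove [sweh,lxqn] add [lykfk] -> 9 lines: gtqxr sah clmx zrqcd lykfk kqao jwmj upg kxjfs
Hunk 4: at line 6 remove [jwmj] add [xid] -> 9 lines: gtqxr sah clmx zrqcd lykfk kqao xid upg kxjfs
Final line 6: kqao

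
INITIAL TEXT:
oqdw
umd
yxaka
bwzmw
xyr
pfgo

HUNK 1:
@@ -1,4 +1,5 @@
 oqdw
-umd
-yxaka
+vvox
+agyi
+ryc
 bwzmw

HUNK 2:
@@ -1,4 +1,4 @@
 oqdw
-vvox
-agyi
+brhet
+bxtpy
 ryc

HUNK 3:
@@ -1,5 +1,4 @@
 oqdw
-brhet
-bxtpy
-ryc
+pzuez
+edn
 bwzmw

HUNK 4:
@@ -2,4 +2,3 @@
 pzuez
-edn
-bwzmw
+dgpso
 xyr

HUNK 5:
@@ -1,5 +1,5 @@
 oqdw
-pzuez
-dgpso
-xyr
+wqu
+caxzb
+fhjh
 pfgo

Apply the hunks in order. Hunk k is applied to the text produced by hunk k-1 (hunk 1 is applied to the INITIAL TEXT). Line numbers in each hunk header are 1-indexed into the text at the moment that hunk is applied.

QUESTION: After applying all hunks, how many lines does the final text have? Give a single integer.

Hunk 1: at line 1 remove [umd,yxaka] add [vvox,agyi,ryc] -> 7 lines: oqdw vvox agyi ryc bwzmw xyr pfgo
Hunk 2: at line 1 remove [vvox,agyi] add [brhet,bxtpy] -> 7 lines: oqdw brhet bxtpy ryc bwzmw xyr pfgo
Hunk 3: at line 1 remove [brhet,bxtpy,ryc] add [pzuez,edn] -> 6 lines: oqdw pzuez edn bwzmw xyr pfgo
Hunk 4: at line 2 remove [edn,bwzmw] add [dgpso] -> 5 lines: oqdw pzuez dgpso xyr pfgo
Hunk 5: at line 1 remove [pzuez,dgpso,xyr] add [wqu,caxzb,fhjh] -> 5 lines: oqdw wqu caxzb fhjh pfgo
Final line count: 5

Answer: 5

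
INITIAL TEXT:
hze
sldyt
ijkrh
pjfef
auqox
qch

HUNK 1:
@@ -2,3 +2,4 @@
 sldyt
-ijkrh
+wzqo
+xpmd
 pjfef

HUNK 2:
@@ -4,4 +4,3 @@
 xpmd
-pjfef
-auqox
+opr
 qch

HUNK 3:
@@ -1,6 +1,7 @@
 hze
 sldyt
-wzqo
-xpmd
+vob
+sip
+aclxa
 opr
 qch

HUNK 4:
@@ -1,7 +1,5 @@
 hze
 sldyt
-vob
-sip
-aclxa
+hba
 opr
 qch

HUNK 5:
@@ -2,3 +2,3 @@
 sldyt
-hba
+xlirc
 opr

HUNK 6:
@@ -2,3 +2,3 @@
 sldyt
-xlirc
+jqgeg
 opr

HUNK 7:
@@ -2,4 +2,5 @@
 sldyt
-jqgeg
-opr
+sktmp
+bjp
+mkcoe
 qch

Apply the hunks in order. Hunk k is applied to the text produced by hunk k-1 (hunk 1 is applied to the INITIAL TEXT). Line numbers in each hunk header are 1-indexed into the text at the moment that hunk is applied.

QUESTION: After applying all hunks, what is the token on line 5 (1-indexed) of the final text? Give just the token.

Hunk 1: at line 2 remove [ijkrh] add [wzqo,xpmd] -> 7 lines: hze sldyt wzqo xpmd pjfef auqox qch
Hunk 2: at line 4 remove [pjfef,auqox] add [opr] -> 6 lines: hze sldyt wzqo xpmd opr qch
Hunk 3: at line 1 remove [wzqo,xpmd] add [vob,sip,aclxa] -> 7 lines: hze sldyt vob sip aclxa opr qch
Hunk 4: at line 1 remove [vob,sip,aclxa] add [hba] -> 5 lines: hze sldyt hba opr qch
Hunk 5: at line 2 remove [hba] add [xlirc] -> 5 lines: hze sldyt xlirc opr qch
Hunk 6: at line 2 remove [xlirc] add [jqgeg] -> 5 lines: hze sldyt jqgeg opr qch
Hunk 7: at line 2 remove [jqgeg,opr] add [sktmp,bjp,mkcoe] -> 6 lines: hze sldyt sktmp bjp mkcoe qch
Final line 5: mkcoe

Answer: mkcoe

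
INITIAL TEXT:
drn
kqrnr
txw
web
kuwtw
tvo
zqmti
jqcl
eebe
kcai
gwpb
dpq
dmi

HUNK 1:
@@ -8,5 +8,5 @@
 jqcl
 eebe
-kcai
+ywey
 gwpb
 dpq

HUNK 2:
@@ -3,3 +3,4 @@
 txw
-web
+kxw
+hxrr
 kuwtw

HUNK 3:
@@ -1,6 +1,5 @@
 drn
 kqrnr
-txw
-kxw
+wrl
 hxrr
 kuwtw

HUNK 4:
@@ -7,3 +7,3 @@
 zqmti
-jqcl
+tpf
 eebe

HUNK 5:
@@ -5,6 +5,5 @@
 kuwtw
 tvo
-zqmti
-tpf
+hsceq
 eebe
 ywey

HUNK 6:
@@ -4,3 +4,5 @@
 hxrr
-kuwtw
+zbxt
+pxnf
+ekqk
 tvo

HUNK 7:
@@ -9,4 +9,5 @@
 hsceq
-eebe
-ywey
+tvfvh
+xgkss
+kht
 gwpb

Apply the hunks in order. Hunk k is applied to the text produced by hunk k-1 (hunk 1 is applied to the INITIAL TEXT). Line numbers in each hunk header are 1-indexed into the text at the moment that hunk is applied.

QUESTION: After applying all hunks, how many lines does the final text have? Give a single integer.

Answer: 15

Derivation:
Hunk 1: at line 8 remove [kcai] add [ywey] -> 13 lines: drn kqrnr txw web kuwtw tvo zqmti jqcl eebe ywey gwpb dpq dmi
Hunk 2: at line 3 remove [web] add [kxw,hxrr] -> 14 lines: drn kqrnr txw kxw hxrr kuwtw tvo zqmti jqcl eebe ywey gwpb dpq dmi
Hunk 3: at line 1 remove [txw,kxw] add [wrl] -> 13 lines: drn kqrnr wrl hxrr kuwtw tvo zqmti jqcl eebe ywey gwpb dpq dmi
Hunk 4: at line 7 remove [jqcl] add [tpf] -> 13 lines: drn kqrnr wrl hxrr kuwtw tvo zqmti tpf eebe ywey gwpb dpq dmi
Hunk 5: at line 5 remove [zqmti,tpf] add [hsceq] -> 12 lines: drn kqrnr wrl hxrr kuwtw tvo hsceq eebe ywey gwpb dpq dmi
Hunk 6: at line 4 remove [kuwtw] add [zbxt,pxnf,ekqk] -> 14 lines: drn kqrnr wrl hxrr zbxt pxnf ekqk tvo hsceq eebe ywey gwpb dpq dmi
Hunk 7: at line 9 remove [eebe,ywey] add [tvfvh,xgkss,kht] -> 15 lines: drn kqrnr wrl hxrr zbxt pxnf ekqk tvo hsceq tvfvh xgkss kht gwpb dpq dmi
Final line count: 15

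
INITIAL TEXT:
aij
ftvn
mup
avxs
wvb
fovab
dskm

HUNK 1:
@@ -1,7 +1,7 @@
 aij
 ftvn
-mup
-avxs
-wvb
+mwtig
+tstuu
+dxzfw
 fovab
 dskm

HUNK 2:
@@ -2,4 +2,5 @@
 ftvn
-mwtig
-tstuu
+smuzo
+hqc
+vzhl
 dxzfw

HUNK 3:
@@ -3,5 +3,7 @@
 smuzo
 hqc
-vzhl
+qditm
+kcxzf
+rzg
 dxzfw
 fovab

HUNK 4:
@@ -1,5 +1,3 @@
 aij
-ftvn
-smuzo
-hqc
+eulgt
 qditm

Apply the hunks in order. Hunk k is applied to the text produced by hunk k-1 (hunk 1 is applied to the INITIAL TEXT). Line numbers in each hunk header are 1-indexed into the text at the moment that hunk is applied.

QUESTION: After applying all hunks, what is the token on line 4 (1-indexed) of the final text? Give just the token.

Answer: kcxzf

Derivation:
Hunk 1: at line 1 remove [mup,avxs,wvb] add [mwtig,tstuu,dxzfw] -> 7 lines: aij ftvn mwtig tstuu dxzfw fovab dskm
Hunk 2: at line 2 remove [mwtig,tstuu] add [smuzo,hqc,vzhl] -> 8 lines: aij ftvn smuzo hqc vzhl dxzfw fovab dskm
Hunk 3: at line 3 remove [vzhl] add [qditm,kcxzf,rzg] -> 10 lines: aij ftvn smuzo hqc qditm kcxzf rzg dxzfw fovab dskm
Hunk 4: at line 1 remove [ftvn,smuzo,hqc] add [eulgt] -> 8 lines: aij eulgt qditm kcxzf rzg dxzfw fovab dskm
Final line 4: kcxzf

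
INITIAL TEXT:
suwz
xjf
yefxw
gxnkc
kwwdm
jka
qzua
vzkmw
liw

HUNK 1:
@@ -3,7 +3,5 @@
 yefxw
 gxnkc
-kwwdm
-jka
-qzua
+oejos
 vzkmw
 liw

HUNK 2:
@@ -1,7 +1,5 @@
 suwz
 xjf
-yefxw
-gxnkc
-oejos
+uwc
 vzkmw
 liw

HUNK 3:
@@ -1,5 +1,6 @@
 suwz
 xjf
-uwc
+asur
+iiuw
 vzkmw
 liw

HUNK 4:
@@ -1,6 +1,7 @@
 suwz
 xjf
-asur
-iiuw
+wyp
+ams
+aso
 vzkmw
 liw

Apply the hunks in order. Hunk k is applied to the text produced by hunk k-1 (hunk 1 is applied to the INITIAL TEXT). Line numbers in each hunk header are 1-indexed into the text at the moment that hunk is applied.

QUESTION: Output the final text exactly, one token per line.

Hunk 1: at line 3 remove [kwwdm,jka,qzua] add [oejos] -> 7 lines: suwz xjf yefxw gxnkc oejos vzkmw liw
Hunk 2: at line 1 remove [yefxw,gxnkc,oejos] add [uwc] -> 5 lines: suwz xjf uwc vzkmw liw
Hunk 3: at line 1 remove [uwc] add [asur,iiuw] -> 6 lines: suwz xjf asur iiuw vzkmw liw
Hunk 4: at line 1 remove [asur,iiuw] add [wyp,ams,aso] -> 7 lines: suwz xjf wyp ams aso vzkmw liw

Answer: suwz
xjf
wyp
ams
aso
vzkmw
liw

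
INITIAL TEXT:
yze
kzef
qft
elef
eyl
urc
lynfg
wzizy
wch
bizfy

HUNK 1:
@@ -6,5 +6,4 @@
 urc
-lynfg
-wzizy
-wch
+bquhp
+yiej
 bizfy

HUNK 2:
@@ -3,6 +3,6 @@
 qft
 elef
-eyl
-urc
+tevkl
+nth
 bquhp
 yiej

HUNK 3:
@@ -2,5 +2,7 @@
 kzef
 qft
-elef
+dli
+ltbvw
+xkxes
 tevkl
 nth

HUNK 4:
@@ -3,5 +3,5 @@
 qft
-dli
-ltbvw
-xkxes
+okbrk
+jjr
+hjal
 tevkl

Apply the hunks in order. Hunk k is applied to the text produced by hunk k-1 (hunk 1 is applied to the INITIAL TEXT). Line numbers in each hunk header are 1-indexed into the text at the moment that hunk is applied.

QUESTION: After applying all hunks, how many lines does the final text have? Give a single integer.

Answer: 11

Derivation:
Hunk 1: at line 6 remove [lynfg,wzizy,wch] add [bquhp,yiej] -> 9 lines: yze kzef qft elef eyl urc bquhp yiej bizfy
Hunk 2: at line 3 remove [eyl,urc] add [tevkl,nth] -> 9 lines: yze kzef qft elef tevkl nth bquhp yiej bizfy
Hunk 3: at line 2 remove [elef] add [dli,ltbvw,xkxes] -> 11 lines: yze kzef qft dli ltbvw xkxes tevkl nth bquhp yiej bizfy
Hunk 4: at line 3 remove [dli,ltbvw,xkxes] add [okbrk,jjr,hjal] -> 11 lines: yze kzef qft okbrk jjr hjal tevkl nth bquhp yiej bizfy
Final line count: 11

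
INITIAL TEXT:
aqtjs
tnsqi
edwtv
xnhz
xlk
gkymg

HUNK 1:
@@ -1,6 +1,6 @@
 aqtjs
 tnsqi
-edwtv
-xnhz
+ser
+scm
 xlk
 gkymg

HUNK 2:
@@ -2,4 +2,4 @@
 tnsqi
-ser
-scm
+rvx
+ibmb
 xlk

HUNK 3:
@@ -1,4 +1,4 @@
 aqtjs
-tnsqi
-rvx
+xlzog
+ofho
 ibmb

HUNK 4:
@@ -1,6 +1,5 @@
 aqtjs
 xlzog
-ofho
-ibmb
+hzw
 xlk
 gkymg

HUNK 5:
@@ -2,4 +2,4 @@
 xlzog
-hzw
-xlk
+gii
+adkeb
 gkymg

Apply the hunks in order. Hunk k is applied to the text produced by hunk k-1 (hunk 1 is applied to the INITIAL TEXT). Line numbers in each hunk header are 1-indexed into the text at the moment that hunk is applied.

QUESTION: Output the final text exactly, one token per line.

Answer: aqtjs
xlzog
gii
adkeb
gkymg

Derivation:
Hunk 1: at line 1 remove [edwtv,xnhz] add [ser,scm] -> 6 lines: aqtjs tnsqi ser scm xlk gkymg
Hunk 2: at line 2 remove [ser,scm] add [rvx,ibmb] -> 6 lines: aqtjs tnsqi rvx ibmb xlk gkymg
Hunk 3: at line 1 remove [tnsqi,rvx] add [xlzog,ofho] -> 6 lines: aqtjs xlzog ofho ibmb xlk gkymg
Hunk 4: at line 1 remove [ofho,ibmb] add [hzw] -> 5 lines: aqtjs xlzog hzw xlk gkymg
Hunk 5: at line 2 remove [hzw,xlk] add [gii,adkeb] -> 5 lines: aqtjs xlzog gii adkeb gkymg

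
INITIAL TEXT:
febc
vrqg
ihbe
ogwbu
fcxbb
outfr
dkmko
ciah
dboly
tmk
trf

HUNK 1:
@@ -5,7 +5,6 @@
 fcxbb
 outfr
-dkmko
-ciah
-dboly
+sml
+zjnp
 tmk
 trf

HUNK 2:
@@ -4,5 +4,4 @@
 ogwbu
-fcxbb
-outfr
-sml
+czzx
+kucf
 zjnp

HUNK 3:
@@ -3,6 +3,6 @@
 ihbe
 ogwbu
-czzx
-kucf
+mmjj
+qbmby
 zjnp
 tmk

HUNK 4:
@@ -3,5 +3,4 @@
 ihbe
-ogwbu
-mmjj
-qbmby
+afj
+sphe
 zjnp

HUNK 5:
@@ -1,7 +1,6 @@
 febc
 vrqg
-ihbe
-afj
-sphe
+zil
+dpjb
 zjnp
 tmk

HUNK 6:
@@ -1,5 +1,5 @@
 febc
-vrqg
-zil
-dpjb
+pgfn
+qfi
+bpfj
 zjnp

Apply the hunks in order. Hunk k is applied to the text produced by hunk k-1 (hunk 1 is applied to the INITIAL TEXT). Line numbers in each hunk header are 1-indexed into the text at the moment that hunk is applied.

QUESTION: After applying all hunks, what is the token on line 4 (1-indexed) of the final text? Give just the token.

Answer: bpfj

Derivation:
Hunk 1: at line 5 remove [dkmko,ciah,dboly] add [sml,zjnp] -> 10 lines: febc vrqg ihbe ogwbu fcxbb outfr sml zjnp tmk trf
Hunk 2: at line 4 remove [fcxbb,outfr,sml] add [czzx,kucf] -> 9 lines: febc vrqg ihbe ogwbu czzx kucf zjnp tmk trf
Hunk 3: at line 3 remove [czzx,kucf] add [mmjj,qbmby] -> 9 lines: febc vrqg ihbe ogwbu mmjj qbmby zjnp tmk trf
Hunk 4: at line 3 remove [ogwbu,mmjj,qbmby] add [afj,sphe] -> 8 lines: febc vrqg ihbe afj sphe zjnp tmk trf
Hunk 5: at line 1 remove [ihbe,afj,sphe] add [zil,dpjb] -> 7 lines: febc vrqg zil dpjb zjnp tmk trf
Hunk 6: at line 1 remove [vrqg,zil,dpjb] add [pgfn,qfi,bpfj] -> 7 lines: febc pgfn qfi bpfj zjnp tmk trf
Final line 4: bpfj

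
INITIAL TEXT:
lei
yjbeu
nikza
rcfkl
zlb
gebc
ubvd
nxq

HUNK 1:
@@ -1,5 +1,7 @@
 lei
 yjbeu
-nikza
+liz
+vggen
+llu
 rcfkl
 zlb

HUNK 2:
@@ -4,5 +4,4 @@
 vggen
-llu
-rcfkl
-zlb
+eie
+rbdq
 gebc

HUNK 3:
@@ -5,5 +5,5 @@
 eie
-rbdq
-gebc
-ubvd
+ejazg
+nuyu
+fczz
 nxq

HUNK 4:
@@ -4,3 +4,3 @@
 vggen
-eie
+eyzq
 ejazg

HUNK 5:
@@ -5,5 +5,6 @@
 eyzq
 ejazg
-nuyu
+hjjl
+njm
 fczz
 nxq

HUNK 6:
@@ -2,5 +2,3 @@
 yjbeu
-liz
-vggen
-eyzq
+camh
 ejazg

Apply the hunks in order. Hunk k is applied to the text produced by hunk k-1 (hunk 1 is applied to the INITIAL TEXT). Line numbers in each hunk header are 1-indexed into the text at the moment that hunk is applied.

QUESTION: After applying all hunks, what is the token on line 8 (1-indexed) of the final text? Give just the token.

Answer: nxq

Derivation:
Hunk 1: at line 1 remove [nikza] add [liz,vggen,llu] -> 10 lines: lei yjbeu liz vggen llu rcfkl zlb gebc ubvd nxq
Hunk 2: at line 4 remove [llu,rcfkl,zlb] add [eie,rbdq] -> 9 lines: lei yjbeu liz vggen eie rbdq gebc ubvd nxq
Hunk 3: at line 5 remove [rbdq,gebc,ubvd] add [ejazg,nuyu,fczz] -> 9 lines: lei yjbeu liz vggen eie ejazg nuyu fczz nxq
Hunk 4: at line 4 remove [eie] add [eyzq] -> 9 lines: lei yjbeu liz vggen eyzq ejazg nuyu fczz nxq
Hunk 5: at line 5 remove [nuyu] add [hjjl,njm] -> 10 lines: lei yjbeu liz vggen eyzq ejazg hjjl njm fczz nxq
Hunk 6: at line 2 remove [liz,vggen,eyzq] add [camh] -> 8 lines: lei yjbeu camh ejazg hjjl njm fczz nxq
Final line 8: nxq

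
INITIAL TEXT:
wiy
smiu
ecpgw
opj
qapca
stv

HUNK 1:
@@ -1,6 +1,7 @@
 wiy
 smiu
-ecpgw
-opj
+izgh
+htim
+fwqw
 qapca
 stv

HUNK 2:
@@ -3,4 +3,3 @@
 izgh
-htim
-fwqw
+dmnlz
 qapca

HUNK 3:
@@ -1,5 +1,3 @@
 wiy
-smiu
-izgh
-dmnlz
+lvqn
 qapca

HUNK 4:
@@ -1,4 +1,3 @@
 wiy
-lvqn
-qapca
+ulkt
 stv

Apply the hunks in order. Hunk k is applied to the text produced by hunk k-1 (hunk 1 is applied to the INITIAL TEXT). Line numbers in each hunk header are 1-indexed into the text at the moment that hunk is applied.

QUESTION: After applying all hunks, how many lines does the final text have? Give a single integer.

Answer: 3

Derivation:
Hunk 1: at line 1 remove [ecpgw,opj] add [izgh,htim,fwqw] -> 7 lines: wiy smiu izgh htim fwqw qapca stv
Hunk 2: at line 3 remove [htim,fwqw] add [dmnlz] -> 6 lines: wiy smiu izgh dmnlz qapca stv
Hunk 3: at line 1 remove [smiu,izgh,dmnlz] add [lvqn] -> 4 lines: wiy lvqn qapca stv
Hunk 4: at line 1 remove [lvqn,qapca] add [ulkt] -> 3 lines: wiy ulkt stv
Final line count: 3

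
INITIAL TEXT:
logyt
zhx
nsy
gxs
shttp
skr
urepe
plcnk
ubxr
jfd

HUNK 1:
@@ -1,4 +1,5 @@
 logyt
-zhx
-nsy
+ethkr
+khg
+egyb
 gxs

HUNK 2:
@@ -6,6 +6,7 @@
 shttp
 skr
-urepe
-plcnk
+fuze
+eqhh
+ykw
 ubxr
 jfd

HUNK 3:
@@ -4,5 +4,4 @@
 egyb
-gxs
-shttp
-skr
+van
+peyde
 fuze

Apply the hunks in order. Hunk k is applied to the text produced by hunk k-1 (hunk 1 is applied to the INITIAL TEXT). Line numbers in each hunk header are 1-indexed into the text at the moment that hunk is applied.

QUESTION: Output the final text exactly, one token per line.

Answer: logyt
ethkr
khg
egyb
van
peyde
fuze
eqhh
ykw
ubxr
jfd

Derivation:
Hunk 1: at line 1 remove [zhx,nsy] add [ethkr,khg,egyb] -> 11 lines: logyt ethkr khg egyb gxs shttp skr urepe plcnk ubxr jfd
Hunk 2: at line 6 remove [urepe,plcnk] add [fuze,eqhh,ykw] -> 12 lines: logyt ethkr khg egyb gxs shttp skr fuze eqhh ykw ubxr jfd
Hunk 3: at line 4 remove [gxs,shttp,skr] add [van,peyde] -> 11 lines: logyt ethkr khg egyb van peyde fuze eqhh ykw ubxr jfd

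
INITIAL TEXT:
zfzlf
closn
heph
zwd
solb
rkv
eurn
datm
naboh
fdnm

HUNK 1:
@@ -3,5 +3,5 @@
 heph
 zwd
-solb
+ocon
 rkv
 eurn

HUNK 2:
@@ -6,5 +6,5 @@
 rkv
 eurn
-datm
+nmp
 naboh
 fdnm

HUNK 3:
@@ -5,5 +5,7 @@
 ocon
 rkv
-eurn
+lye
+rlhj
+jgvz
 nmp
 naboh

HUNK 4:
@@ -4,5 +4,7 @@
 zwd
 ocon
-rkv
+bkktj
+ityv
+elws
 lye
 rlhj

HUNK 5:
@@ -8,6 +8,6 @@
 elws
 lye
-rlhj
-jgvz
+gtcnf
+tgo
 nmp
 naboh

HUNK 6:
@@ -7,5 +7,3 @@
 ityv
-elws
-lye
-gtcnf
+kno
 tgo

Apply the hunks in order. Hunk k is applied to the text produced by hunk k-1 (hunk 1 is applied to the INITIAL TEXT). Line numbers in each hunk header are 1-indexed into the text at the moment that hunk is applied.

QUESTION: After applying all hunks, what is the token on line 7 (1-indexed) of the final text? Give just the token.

Answer: ityv

Derivation:
Hunk 1: at line 3 remove [solb] add [ocon] -> 10 lines: zfzlf closn heph zwd ocon rkv eurn datm naboh fdnm
Hunk 2: at line 6 remove [datm] add [nmp] -> 10 lines: zfzlf closn heph zwd ocon rkv eurn nmp naboh fdnm
Hunk 3: at line 5 remove [eurn] add [lye,rlhj,jgvz] -> 12 lines: zfzlf closn heph zwd ocon rkv lye rlhj jgvz nmp naboh fdnm
Hunk 4: at line 4 remove [rkv] add [bkktj,ityv,elws] -> 14 lines: zfzlf closn heph zwd ocon bkktj ityv elws lye rlhj jgvz nmp naboh fdnm
Hunk 5: at line 8 remove [rlhj,jgvz] add [gtcnf,tgo] -> 14 lines: zfzlf closn heph zwd ocon bkktj ityv elws lye gtcnf tgo nmp naboh fdnm
Hunk 6: at line 7 remove [elws,lye,gtcnf] add [kno] -> 12 lines: zfzlf closn heph zwd ocon bkktj ityv kno tgo nmp naboh fdnm
Final line 7: ityv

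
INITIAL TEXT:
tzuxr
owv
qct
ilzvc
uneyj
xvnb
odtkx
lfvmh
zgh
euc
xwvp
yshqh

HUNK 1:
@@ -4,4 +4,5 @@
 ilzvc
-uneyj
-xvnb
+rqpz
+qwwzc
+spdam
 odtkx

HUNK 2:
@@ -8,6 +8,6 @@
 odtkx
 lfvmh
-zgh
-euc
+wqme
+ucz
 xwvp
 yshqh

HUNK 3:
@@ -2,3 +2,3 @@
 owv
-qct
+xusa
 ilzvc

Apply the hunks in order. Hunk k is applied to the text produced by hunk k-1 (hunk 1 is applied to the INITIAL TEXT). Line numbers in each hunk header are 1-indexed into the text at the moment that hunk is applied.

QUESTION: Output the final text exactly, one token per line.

Answer: tzuxr
owv
xusa
ilzvc
rqpz
qwwzc
spdam
odtkx
lfvmh
wqme
ucz
xwvp
yshqh

Derivation:
Hunk 1: at line 4 remove [uneyj,xvnb] add [rqpz,qwwzc,spdam] -> 13 lines: tzuxr owv qct ilzvc rqpz qwwzc spdam odtkx lfvmh zgh euc xwvp yshqh
Hunk 2: at line 8 remove [zgh,euc] add [wqme,ucz] -> 13 lines: tzuxr owv qct ilzvc rqpz qwwzc spdam odtkx lfvmh wqme ucz xwvp yshqh
Hunk 3: at line 2 remove [qct] add [xusa] -> 13 lines: tzuxr owv xusa ilzvc rqpz qwwzc spdam odtkx lfvmh wqme ucz xwvp yshqh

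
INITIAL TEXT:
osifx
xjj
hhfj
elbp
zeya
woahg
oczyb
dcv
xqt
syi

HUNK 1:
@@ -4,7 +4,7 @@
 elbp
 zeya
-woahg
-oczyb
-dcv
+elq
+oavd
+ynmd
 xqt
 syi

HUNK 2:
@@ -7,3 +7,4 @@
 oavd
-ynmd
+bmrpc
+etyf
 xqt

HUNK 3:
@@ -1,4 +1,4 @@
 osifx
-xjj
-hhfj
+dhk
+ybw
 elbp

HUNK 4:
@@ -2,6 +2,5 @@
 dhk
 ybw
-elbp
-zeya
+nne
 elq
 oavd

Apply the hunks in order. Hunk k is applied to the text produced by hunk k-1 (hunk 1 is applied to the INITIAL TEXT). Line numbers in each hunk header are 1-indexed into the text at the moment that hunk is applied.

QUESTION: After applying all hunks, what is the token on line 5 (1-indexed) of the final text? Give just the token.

Hunk 1: at line 4 remove [woahg,oczyb,dcv] add [elq,oavd,ynmd] -> 10 lines: osifx xjj hhfj elbp zeya elq oavd ynmd xqt syi
Hunk 2: at line 7 remove [ynmd] add [bmrpc,etyf] -> 11 lines: osifx xjj hhfj elbp zeya elq oavd bmrpc etyf xqt syi
Hunk 3: at line 1 remove [xjj,hhfj] add [dhk,ybw] -> 11 lines: osifx dhk ybw elbp zeya elq oavd bmrpc etyf xqt syi
Hunk 4: at line 2 remove [elbp,zeya] add [nne] -> 10 lines: osifx dhk ybw nne elq oavd bmrpc etyf xqt syi
Final line 5: elq

Answer: elq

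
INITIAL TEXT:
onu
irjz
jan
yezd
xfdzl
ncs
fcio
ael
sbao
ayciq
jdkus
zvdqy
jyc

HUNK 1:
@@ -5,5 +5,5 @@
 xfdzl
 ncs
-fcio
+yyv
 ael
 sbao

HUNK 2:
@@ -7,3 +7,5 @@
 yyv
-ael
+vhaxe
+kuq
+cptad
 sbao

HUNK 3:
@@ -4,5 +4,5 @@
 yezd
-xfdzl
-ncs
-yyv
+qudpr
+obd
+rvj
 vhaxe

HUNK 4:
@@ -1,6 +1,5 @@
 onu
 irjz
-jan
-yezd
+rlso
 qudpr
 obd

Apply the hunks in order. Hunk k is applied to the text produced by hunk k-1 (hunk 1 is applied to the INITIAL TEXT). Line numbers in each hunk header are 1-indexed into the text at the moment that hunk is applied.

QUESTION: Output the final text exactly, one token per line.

Hunk 1: at line 5 remove [fcio] add [yyv] -> 13 lines: onu irjz jan yezd xfdzl ncs yyv ael sbao ayciq jdkus zvdqy jyc
Hunk 2: at line 7 remove [ael] add [vhaxe,kuq,cptad] -> 15 lines: onu irjz jan yezd xfdzl ncs yyv vhaxe kuq cptad sbao ayciq jdkus zvdqy jyc
Hunk 3: at line 4 remove [xfdzl,ncs,yyv] add [qudpr,obd,rvj] -> 15 lines: onu irjz jan yezd qudpr obd rvj vhaxe kuq cptad sbao ayciq jdkus zvdqy jyc
Hunk 4: at line 1 remove [jan,yezd] add [rlso] -> 14 lines: onu irjz rlso qudpr obd rvj vhaxe kuq cptad sbao ayciq jdkus zvdqy jyc

Answer: onu
irjz
rlso
qudpr
obd
rvj
vhaxe
kuq
cptad
sbao
ayciq
jdkus
zvdqy
jyc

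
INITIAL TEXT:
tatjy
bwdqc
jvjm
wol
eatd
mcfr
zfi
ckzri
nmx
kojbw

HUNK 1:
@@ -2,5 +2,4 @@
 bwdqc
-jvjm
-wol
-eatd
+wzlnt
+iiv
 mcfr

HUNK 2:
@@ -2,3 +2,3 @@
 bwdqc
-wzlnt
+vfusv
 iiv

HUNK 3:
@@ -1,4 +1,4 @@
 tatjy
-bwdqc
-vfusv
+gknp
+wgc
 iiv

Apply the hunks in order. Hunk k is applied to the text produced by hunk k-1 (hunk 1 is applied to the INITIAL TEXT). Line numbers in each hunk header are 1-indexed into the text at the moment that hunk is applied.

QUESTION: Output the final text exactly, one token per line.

Answer: tatjy
gknp
wgc
iiv
mcfr
zfi
ckzri
nmx
kojbw

Derivation:
Hunk 1: at line 2 remove [jvjm,wol,eatd] add [wzlnt,iiv] -> 9 lines: tatjy bwdqc wzlnt iiv mcfr zfi ckzri nmx kojbw
Hunk 2: at line 2 remove [wzlnt] add [vfusv] -> 9 lines: tatjy bwdqc vfusv iiv mcfr zfi ckzri nmx kojbw
Hunk 3: at line 1 remove [bwdqc,vfusv] add [gknp,wgc] -> 9 lines: tatjy gknp wgc iiv mcfr zfi ckzri nmx kojbw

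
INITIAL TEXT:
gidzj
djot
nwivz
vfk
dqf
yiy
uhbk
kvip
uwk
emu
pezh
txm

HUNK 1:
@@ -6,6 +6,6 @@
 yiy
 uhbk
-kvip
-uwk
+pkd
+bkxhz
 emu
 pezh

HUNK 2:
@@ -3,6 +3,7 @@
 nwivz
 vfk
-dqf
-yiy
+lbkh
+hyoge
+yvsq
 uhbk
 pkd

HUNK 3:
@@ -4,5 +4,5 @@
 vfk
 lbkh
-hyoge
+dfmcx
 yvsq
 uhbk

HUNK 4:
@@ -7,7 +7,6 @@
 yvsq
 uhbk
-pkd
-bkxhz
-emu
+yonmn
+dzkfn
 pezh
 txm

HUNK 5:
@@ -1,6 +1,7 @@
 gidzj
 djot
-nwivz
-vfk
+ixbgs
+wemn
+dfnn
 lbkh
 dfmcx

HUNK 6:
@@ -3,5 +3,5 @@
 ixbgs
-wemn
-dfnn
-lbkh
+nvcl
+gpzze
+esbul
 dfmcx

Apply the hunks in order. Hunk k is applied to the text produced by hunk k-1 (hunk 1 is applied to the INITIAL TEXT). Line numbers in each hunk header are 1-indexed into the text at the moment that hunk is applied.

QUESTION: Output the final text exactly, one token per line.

Answer: gidzj
djot
ixbgs
nvcl
gpzze
esbul
dfmcx
yvsq
uhbk
yonmn
dzkfn
pezh
txm

Derivation:
Hunk 1: at line 6 remove [kvip,uwk] add [pkd,bkxhz] -> 12 lines: gidzj djot nwivz vfk dqf yiy uhbk pkd bkxhz emu pezh txm
Hunk 2: at line 3 remove [dqf,yiy] add [lbkh,hyoge,yvsq] -> 13 lines: gidzj djot nwivz vfk lbkh hyoge yvsq uhbk pkd bkxhz emu pezh txm
Hunk 3: at line 4 remove [hyoge] add [dfmcx] -> 13 lines: gidzj djot nwivz vfk lbkh dfmcx yvsq uhbk pkd bkxhz emu pezh txm
Hunk 4: at line 7 remove [pkd,bkxhz,emu] add [yonmn,dzkfn] -> 12 lines: gidzj djot nwivz vfk lbkh dfmcx yvsq uhbk yonmn dzkfn pezh txm
Hunk 5: at line 1 remove [nwivz,vfk] add [ixbgs,wemn,dfnn] -> 13 lines: gidzj djot ixbgs wemn dfnn lbkh dfmcx yvsq uhbk yonmn dzkfn pezh txm
Hunk 6: at line 3 remove [wemn,dfnn,lbkh] add [nvcl,gpzze,esbul] -> 13 lines: gidzj djot ixbgs nvcl gpzze esbul dfmcx yvsq uhbk yonmn dzkfn pezh txm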